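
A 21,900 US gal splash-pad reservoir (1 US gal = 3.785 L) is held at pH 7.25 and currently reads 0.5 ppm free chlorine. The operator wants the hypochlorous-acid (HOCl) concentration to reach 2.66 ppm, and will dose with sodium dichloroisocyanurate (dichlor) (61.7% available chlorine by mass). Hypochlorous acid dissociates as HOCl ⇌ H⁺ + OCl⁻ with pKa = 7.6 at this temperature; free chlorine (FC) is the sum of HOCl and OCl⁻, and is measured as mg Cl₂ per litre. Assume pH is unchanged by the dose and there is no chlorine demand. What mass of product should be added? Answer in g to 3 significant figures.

Volume: 21,900 US gal × 3.785 L/gal = 82,892 L.
[OCl⁻]/[HOCl] = 10^(pH − pKa) = 10^(7.25 − 7.6) = 0.4467; fraction as HOCl = 1/(1 + 0.4467) = 0.6912.
Free chlorine required for 2.66 ppm HOCl: 2.66 / 0.6912 = 3.848 ppm.
FC to add: 3.848 − 0.5 = 3.348 mg/L as Cl₂.
Cl₂ equivalent: 3.348 mg/L × 82,892 L = 277.5 g.
Product at 61.7% available Cl: 277.5 / 0.617 = 449.8 g.

450 g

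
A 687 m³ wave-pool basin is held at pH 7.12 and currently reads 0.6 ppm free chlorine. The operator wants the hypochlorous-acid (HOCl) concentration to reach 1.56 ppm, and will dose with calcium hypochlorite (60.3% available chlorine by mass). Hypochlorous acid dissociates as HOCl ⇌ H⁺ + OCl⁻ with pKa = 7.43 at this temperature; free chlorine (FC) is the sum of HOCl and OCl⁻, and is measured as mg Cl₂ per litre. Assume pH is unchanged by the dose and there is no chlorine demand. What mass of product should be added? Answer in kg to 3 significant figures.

1.96 kg

Volume: 687 m³ = 687,000 L.
[OCl⁻]/[HOCl] = 10^(pH − pKa) = 10^(7.12 − 7.43) = 0.4898; fraction as HOCl = 1/(1 + 0.4898) = 0.6712.
Free chlorine required for 1.56 ppm HOCl: 1.56 / 0.6712 = 2.324 ppm.
FC to add: 2.324 − 0.6 = 1.724 mg/L as Cl₂.
Cl₂ equivalent: 1.724 mg/L × 687,000 L = 1184 g.
Product at 60.3% available Cl: 1184 / 0.603 = 1964 g.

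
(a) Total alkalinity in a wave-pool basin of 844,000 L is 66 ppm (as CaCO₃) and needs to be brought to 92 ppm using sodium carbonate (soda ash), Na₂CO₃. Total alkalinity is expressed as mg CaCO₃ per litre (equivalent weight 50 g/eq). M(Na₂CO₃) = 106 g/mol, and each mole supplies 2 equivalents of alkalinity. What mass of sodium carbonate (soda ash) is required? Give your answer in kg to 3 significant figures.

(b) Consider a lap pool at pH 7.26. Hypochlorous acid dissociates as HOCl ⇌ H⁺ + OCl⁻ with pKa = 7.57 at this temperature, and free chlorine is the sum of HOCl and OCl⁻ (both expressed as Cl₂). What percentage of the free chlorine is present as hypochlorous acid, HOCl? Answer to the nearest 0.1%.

(a) 23.3 kg; (b) 67.1%

(a) Alkalinity to add: (92 − 66) = 26 mg/L as CaCO₃ × 844,000 L = 21,940 g as CaCO₃.
(a) Equivalents: 21,940 g ÷ 50 g/eq = 438.9 eq.
(a) Each mole of Na₂CO₃ supplies 2 eq, so 438.9 / 2 = 219.4 mol.
(a) Mass: 219.4 mol × 106 g/mol = 23,260 g.

(b) [OCl⁻]/[HOCl] = 10^(pH − pKa) = 10^(7.26 − 7.57) = 10^-0.31 = 0.4898.
(b) Fraction as HOCl = 1 / (1 + 0.4898) = 0.6712.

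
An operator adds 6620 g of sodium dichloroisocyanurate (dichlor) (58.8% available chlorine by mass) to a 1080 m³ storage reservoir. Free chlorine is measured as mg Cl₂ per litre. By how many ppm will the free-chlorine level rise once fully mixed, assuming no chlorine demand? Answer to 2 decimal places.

3.60 ppm

Volume: 1080 m³ = 1,080,000 L.
Available chlorine delivered: 6620 g × 0.588 = 3893 g as Cl₂.
Concentration rise: 3893 g / 1,080,000 L = 3.604 mg/L = 3.60 ppm.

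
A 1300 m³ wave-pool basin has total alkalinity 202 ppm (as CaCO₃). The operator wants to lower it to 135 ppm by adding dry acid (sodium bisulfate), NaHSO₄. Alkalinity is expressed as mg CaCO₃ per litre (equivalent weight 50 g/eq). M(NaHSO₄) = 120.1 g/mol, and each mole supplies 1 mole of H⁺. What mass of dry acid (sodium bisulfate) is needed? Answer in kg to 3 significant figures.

209 kg

Volume: 1300 m³ = 1,300,000 L.
Alkalinity to neutralize: (202 − 135) = 67 mg/L as CaCO₃ × 1,300,000 L = 87,100 g as CaCO₃.
Equivalents of H⁺ required: 87,100 ÷ 50 g/eq = 1742 eq = 1742 mol NaHSO₄.
Mass of NaHSO₄: 1742 × 120.1 = 209,200 g.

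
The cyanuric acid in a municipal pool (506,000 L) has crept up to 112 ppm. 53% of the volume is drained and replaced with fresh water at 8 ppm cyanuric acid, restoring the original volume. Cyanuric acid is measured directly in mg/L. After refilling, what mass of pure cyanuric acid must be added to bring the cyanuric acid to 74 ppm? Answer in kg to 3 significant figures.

After draining 53% and refilling: 112 × 0.47 + 8 × 0.53 = 56.88 ppm.
Deficit to target: 74 − 56.88 = 17.12 mg/L.
Mass: 17.12 mg/L × 506,000 L = 8663 g cyanuric acid.

8.66 kg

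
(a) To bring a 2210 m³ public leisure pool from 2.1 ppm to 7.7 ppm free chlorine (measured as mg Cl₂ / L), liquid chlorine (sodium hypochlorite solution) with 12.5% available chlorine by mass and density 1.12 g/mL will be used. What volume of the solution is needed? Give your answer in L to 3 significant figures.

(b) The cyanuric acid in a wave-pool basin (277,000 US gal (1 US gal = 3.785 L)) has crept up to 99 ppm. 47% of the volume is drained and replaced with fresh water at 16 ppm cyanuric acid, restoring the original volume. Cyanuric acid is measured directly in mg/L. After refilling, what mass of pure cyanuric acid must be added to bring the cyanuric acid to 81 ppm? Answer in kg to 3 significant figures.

(a) 88.4 L; (b) 22.0 kg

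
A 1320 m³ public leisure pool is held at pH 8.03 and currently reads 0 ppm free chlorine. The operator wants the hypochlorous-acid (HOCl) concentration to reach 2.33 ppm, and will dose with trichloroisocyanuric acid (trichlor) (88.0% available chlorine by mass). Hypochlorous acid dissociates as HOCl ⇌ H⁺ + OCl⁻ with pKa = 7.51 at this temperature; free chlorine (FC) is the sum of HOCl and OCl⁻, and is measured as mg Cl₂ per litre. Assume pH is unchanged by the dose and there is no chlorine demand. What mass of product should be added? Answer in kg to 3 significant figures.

15.1 kg

Volume: 1320 m³ = 1,320,000 L.
[OCl⁻]/[HOCl] = 10^(pH − pKa) = 10^(8.03 − 7.51) = 3.311; fraction as HOCl = 1/(1 + 3.311) = 0.2319.
Free chlorine required for 2.33 ppm HOCl: 2.33 / 0.2319 = 10.05 ppm.
FC to add: 10.05 − 0 = 10.05 mg/L as Cl₂.
Cl₂ equivalent: 10.05 mg/L × 1,320,000 L = 13,260 g.
Product at 88.0% available Cl: 13,260 / 0.88 = 15,070 g.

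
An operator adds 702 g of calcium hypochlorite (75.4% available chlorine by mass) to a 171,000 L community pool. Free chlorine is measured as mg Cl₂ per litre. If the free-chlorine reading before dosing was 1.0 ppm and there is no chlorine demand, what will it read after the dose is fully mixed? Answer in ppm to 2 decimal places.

Available chlorine delivered: 702 g × 0.754 = 529.3 g as Cl₂.
Concentration rise: 529.3 g / 171,000 L = 3.095 mg/L = 3.10 ppm.
Final FC: 1.0 + 3.10 = 4.10 ppm.

4.10 ppm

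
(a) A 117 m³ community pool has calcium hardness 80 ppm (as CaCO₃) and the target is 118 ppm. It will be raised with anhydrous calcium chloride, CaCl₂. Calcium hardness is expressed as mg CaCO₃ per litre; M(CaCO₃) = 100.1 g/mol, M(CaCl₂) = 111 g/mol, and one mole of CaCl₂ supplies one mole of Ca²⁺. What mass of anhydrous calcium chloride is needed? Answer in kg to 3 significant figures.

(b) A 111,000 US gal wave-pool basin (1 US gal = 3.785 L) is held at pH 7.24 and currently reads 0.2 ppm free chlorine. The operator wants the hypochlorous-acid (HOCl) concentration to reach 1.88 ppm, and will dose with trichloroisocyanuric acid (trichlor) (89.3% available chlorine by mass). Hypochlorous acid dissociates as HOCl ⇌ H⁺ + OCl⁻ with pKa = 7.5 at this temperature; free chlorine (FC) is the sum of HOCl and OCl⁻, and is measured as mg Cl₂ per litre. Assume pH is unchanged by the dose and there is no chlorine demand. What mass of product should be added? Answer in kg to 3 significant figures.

(a) Volume: 117 m³ = 117,000 L.
(a) Hardness to add: (118 − 80) = 38 mg/L as CaCO₃ × 117,000 L = 4446 g as CaCO₃.
(a) Moles of Ca²⁺ (1 mol Ca²⁺ ≡ 1 mol CaCO₃): 4446 / 100.1 g/mol = 44.42 mol.
(a) Mass of CaCl₂: 44.42 × 111 = 4930 g.

(b) Volume: 111,000 US gal × 3.785 L/gal = 420,135 L.
(b) [OCl⁻]/[HOCl] = 10^(pH − pKa) = 10^(7.24 − 7.5) = 0.5495; fraction as HOCl = 1/(1 + 0.5495) = 0.6454.
(b) Free chlorine required for 1.88 ppm HOCl: 1.88 / 0.6454 = 2.913 ppm.
(b) FC to add: 2.913 − 0.2 = 2.713 mg/L as Cl₂.
(b) Cl₂ equivalent: 2.713 mg/L × 420,135 L = 1140 g.
(b) Product at 89.3% available Cl: 1140 / 0.893 = 1276 g.

(a) 4.93 kg; (b) 1.28 kg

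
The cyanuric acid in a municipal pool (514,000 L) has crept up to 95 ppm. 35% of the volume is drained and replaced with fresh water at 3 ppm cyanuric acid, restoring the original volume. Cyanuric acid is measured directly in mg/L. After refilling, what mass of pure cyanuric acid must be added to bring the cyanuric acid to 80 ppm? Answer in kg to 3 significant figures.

8.84 kg

After draining 35% and refilling: 95 × 0.65 + 3 × 0.35 = 62.8 ppm.
Deficit to target: 80 − 62.8 = 17.2 mg/L.
Mass: 17.2 mg/L × 514,000 L = 8841 g cyanuric acid.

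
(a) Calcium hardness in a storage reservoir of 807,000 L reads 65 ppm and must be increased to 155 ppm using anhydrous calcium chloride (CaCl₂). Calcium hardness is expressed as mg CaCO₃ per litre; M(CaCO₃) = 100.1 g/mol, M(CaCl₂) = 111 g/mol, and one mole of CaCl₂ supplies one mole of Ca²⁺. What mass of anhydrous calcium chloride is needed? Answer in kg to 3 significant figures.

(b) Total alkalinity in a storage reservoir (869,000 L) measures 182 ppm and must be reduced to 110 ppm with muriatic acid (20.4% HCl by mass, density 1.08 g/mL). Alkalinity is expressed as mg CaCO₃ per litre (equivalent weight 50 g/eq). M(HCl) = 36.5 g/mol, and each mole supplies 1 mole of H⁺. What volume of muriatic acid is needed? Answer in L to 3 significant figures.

(a) Hardness to add: (155 − 65) = 90 mg/L as CaCO₃ × 807,000 L = 72,630 g as CaCO₃.
(a) Moles of Ca²⁺ (1 mol Ca²⁺ ≡ 1 mol CaCO₃): 72,630 / 100.1 g/mol = 725.6 mol.
(a) Mass of CaCl₂: 725.6 × 111 = 80,540 g.

(b) Alkalinity to neutralize: (182 − 110) = 72 mg/L as CaCO₃ × 869,000 L = 62,570 g as CaCO₃.
(b) Equivalents of H⁺ required: 62,570 ÷ 50 g/eq = 1251 eq = 1251 mol HCl.
(b) Mass of HCl: 1251 × 36.5 = 45,670 g.
(b) Mass of 20.4% solution: 45,670 / 0.204 = 223,900 g.
(b) Volume: 223,900 g ÷ 1.08 g/mL = 207,300 mL.

(a) 80.5 kg; (b) 207 L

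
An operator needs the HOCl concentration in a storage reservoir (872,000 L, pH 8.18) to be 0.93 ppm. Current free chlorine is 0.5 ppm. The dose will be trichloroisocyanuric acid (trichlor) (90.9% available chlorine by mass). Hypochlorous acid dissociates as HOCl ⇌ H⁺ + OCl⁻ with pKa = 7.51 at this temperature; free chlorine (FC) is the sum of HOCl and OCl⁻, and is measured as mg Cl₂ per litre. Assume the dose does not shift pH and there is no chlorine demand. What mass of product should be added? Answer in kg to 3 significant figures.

4.59 kg

[OCl⁻]/[HOCl] = 10^(pH − pKa) = 10^(8.18 − 7.51) = 4.677; fraction as HOCl = 1/(1 + 4.677) = 0.1761.
Free chlorine required for 0.93 ppm HOCl: 0.93 / 0.1761 = 5.28 ppm.
FC to add: 5.28 − 0.5 = 4.78 mg/L as Cl₂.
Cl₂ equivalent: 4.78 mg/L × 872,000 L = 4168 g.
Product at 90.9% available Cl: 4168 / 0.909 = 4585 g.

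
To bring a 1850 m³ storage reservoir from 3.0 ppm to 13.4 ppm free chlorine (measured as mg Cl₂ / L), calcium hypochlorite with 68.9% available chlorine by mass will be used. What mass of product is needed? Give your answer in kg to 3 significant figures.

Volume: 1850 m³ = 1,850,000 L.
Chlorine deficit: 13.4 − 3.0 = 10.4 ppm = 10.4 mg/L as Cl₂.
Cl₂ equivalent needed: 10.4 mg/L × 1,850,000 L = 19,240,000 mg = 19,240 g.
Product at 68.9% available chlorine: 19,240 / 0.689 = 27,920 g.

27.9 kg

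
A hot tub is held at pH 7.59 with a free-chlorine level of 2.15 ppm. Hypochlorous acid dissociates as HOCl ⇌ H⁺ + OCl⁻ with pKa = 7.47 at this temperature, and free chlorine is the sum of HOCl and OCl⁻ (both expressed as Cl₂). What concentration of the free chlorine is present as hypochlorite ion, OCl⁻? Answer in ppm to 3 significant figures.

[OCl⁻]/[HOCl] = 10^(pH − pKa) = 10^(7.59 − 7.47) = 10^0.12 = 1.318.
Fraction as HOCl = 1 / (1 + 1.318) = 0.4314.
OCl⁻ = (1 − 0.4314) × 2.15 ppm = 1.223 ppm.

1.22 ppm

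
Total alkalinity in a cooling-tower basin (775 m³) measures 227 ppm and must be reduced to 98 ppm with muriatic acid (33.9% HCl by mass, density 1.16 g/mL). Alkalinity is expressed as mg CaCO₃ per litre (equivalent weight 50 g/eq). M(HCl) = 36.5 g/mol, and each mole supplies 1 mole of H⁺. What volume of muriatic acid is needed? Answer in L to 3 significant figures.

186 L

Volume: 775 m³ = 775,000 L.
Alkalinity to neutralize: (227 − 98) = 129 mg/L as CaCO₃ × 775,000 L = 99,980 g as CaCO₃.
Equivalents of H⁺ required: 99,980 ÷ 50 g/eq = 2000 eq = 2000 mol HCl.
Mass of HCl: 2000 × 36.5 = 72,980 g.
Mass of 33.9% solution: 72,980 / 0.339 = 215,300 g.
Volume: 215,300 g ÷ 1.16 g/mL = 185,600 mL.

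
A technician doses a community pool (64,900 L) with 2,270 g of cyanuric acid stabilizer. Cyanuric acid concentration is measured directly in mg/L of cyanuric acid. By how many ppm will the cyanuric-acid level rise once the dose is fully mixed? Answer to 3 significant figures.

35.0 ppm

Rise: 2,270 g / 64,900 L × 1000 = 34.98 mg/L.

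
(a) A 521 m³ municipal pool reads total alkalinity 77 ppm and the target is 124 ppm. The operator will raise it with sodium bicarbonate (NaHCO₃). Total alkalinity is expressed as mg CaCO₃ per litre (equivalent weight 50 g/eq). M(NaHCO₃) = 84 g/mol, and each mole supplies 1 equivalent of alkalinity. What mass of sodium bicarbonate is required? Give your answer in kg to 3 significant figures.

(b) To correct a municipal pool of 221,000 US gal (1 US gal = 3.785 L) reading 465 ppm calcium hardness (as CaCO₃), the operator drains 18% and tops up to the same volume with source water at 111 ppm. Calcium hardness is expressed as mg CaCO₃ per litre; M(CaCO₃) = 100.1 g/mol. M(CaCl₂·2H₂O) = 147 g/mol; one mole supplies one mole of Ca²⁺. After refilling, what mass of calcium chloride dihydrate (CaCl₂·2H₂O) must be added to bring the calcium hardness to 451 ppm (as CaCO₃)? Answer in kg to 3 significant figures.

(a) Volume: 521 m³ = 521,000 L.
(a) Alkalinity to add: (124 − 77) = 47 mg/L as CaCO₃ × 521,000 L = 24,490 g as CaCO₃.
(a) Equivalents: 24,490 g ÷ 50 g/eq = 489.7 eq.
(a) NaHCO₃ supplies 1 eq per mole → 489.7 mol.
(a) Mass: 489.7 mol × 84 g/mol = 41,140 g.

(b) Volume: 221,000 US gal × 3.785 L/gal = 836,485 L.
(b) After draining 18% and refilling: 465 × 0.82 + 111 × 0.18 = 401.28 ppm.
(b) Deficit to target: 451 − 401.28 = 49.72 mg/L.
(b) As CaCO₃: 49.72 mg/L × 836,485 L = 41,590 g; ÷ 100.1 = 415.5 mol Ca²⁺.
(b) Mass: 415.5 × 147 = 61,080 g.

(a) 41.1 kg; (b) 61.1 kg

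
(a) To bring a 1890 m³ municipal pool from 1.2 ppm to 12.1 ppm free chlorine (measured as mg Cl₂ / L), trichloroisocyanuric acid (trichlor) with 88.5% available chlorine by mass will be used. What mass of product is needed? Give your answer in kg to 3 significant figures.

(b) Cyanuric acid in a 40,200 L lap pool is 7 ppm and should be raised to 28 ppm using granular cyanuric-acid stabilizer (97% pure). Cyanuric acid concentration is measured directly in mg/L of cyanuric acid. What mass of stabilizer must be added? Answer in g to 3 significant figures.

(a) Volume: 1890 m³ = 1,890,000 L.
(a) Chlorine deficit: 12.1 − 1.2 = 10.9 ppm = 10.9 mg/L as Cl₂.
(a) Cl₂ equivalent needed: 10.9 mg/L × 1,890,000 L = 20,600,000 mg = 20,600 g.
(a) Product at 88.5% available chlorine: 20,600 / 0.885 = 23,280 g.

(b) CYA to add: (28 − 7) = 21 mg/L × 40,200 L = 844.2 g cyanuric acid.
(b) At 97% purity: 844.2 / 0.97 = 870.3 g product.

(a) 23.3 kg; (b) 870 g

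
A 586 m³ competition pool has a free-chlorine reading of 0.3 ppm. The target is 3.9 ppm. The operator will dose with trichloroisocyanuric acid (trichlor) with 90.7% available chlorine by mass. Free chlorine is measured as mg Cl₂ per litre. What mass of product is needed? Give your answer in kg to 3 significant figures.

2.33 kg

Volume: 586 m³ = 586,000 L.
Chlorine deficit: 3.9 − 0.3 = 3.6 ppm = 3.6 mg/L as Cl₂.
Cl₂ equivalent needed: 3.6 mg/L × 586,000 L = 2,110,000 mg = 2110 g.
Product at 90.7% available chlorine: 2110 / 0.907 = 2326 g.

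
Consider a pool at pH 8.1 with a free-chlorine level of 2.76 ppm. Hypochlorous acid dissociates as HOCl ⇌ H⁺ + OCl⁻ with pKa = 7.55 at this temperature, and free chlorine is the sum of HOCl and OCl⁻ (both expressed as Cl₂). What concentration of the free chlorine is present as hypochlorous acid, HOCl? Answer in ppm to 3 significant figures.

0.607 ppm

[OCl⁻]/[HOCl] = 10^(pH − pKa) = 10^(8.1 − 7.55) = 10^0.55 = 3.548.
Fraction as HOCl = 1 / (1 + 3.548) = 0.2199.
HOCl = 0.2199 × 2.76 ppm = 0.6068 ppm.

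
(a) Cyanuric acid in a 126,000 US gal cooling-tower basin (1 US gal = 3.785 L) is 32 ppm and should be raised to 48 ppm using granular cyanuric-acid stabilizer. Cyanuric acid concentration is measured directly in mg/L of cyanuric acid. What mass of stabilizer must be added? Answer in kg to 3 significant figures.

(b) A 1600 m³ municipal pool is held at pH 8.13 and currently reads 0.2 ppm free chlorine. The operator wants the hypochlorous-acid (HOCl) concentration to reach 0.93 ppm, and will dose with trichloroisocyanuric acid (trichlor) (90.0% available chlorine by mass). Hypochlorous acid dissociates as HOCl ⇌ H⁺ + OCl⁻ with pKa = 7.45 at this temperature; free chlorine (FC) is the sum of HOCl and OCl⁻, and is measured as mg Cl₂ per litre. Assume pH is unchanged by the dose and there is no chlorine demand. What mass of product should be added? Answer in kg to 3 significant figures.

(a) Volume: 126,000 US gal × 3.785 L/gal = 476,910 L.
(a) CYA to add: (48 − 32) = 16 mg/L × 476,910 L = 7631 g cyanuric acid.

(b) Volume: 1600 m³ = 1,600,000 L.
(b) [OCl⁻]/[HOCl] = 10^(pH − pKa) = 10^(8.13 − 7.45) = 4.786; fraction as HOCl = 1/(1 + 4.786) = 0.1728.
(b) Free chlorine required for 0.93 ppm HOCl: 0.93 / 0.1728 = 5.381 ppm.
(b) FC to add: 5.381 − 0.2 = 5.181 mg/L as Cl₂.
(b) Cl₂ equivalent: 5.181 mg/L × 1,600,000 L = 8290 g.
(b) Product at 90.0% available Cl: 8290 / 0.9 = 9211 g.

(a) 7.63 kg; (b) 9.21 kg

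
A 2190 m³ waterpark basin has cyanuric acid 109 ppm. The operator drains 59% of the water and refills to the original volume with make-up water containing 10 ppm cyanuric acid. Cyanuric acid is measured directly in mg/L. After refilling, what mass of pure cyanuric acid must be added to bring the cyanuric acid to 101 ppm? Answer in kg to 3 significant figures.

Volume: 2190 m³ = 2,190,000 L.
After draining 59% and refilling: 109 × 0.41 + 10 × 0.59 = 50.59 ppm.
Deficit to target: 101 − 50.59 = 50.41 mg/L.
Mass: 50.41 mg/L × 2,190,000 L = 110,400 g cyanuric acid.

110 kg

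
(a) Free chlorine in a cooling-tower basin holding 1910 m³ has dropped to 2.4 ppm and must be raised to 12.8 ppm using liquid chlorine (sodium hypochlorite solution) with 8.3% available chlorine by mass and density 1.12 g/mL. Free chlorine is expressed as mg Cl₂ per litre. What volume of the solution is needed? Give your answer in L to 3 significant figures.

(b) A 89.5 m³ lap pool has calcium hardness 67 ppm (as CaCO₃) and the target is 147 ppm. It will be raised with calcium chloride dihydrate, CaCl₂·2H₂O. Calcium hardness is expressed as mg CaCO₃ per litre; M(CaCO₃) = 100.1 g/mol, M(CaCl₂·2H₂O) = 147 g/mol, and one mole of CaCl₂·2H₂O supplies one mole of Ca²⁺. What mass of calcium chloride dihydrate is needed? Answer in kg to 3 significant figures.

(a) 214 L; (b) 10.5 kg

(a) Volume: 1910 m³ = 1,910,000 L.
(a) Chlorine deficit: 12.8 − 2.4 = 10.4 ppm = 10.4 mg/L as Cl₂.
(a) Cl₂ equivalent needed: 10.4 mg/L × 1,910,000 L = 19,860,000 mg = 19,860 g.
(a) Product at 8.3% available chlorine: 19,860 / 0.083 = 239,300 g.
(a) Volume at density 1.12 g/mL: 239,300 g ÷ 1.12 g/mL = 213,700 mL.

(b) Volume: 89.5 m³ = 89,500 L.
(b) Hardness to add: (147 − 67) = 80 mg/L as CaCO₃ × 89,500 L = 7160 g as CaCO₃.
(b) Moles of Ca²⁺ (1 mol Ca²⁺ ≡ 1 mol CaCO₃): 7160 / 100.1 g/mol = 71.53 mol.
(b) Mass of CaCl₂·2H₂O: 71.53 × 147 = 10,510 g.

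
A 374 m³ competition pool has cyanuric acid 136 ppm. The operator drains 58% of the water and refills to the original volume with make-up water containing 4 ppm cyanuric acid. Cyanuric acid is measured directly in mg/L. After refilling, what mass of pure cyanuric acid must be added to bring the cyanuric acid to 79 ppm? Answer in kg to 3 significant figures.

Volume: 374 m³ = 374,000 L.
After draining 58% and refilling: 136 × 0.42 + 4 × 0.58 = 59.44 ppm.
Deficit to target: 79 − 59.44 = 19.56 mg/L.
Mass: 19.56 mg/L × 374,000 L = 7315 g cyanuric acid.

7.32 kg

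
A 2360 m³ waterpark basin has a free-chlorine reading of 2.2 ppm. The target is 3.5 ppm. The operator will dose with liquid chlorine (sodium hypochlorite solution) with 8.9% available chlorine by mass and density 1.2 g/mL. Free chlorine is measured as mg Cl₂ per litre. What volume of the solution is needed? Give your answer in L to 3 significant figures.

28.7 L

Volume: 2360 m³ = 2,360,000 L.
Chlorine deficit: 3.5 − 2.2 = 1.3 ppm = 1.3 mg/L as Cl₂.
Cl₂ equivalent needed: 1.3 mg/L × 2,360,000 L = 3,068,000 mg = 3068 g.
Product at 8.9% available chlorine: 3068 / 0.089 = 34,470 g.
Volume at density 1.2 g/mL: 34,470 g ÷ 1.2 g/mL = 28,730 mL.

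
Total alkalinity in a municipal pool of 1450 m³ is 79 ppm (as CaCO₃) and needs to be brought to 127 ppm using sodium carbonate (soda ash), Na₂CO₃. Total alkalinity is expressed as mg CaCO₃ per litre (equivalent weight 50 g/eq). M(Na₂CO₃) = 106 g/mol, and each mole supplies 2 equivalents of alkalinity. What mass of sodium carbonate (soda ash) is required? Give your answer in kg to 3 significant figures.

73.8 kg

Volume: 1450 m³ = 1,450,000 L.
Alkalinity to add: (127 − 79) = 48 mg/L as CaCO₃ × 1,450,000 L = 69,600 g as CaCO₃.
Equivalents: 69,600 g ÷ 50 g/eq = 1392 eq.
Each mole of Na₂CO₃ supplies 2 eq, so 1392 / 2 = 696 mol.
Mass: 696 mol × 106 g/mol = 73,780 g.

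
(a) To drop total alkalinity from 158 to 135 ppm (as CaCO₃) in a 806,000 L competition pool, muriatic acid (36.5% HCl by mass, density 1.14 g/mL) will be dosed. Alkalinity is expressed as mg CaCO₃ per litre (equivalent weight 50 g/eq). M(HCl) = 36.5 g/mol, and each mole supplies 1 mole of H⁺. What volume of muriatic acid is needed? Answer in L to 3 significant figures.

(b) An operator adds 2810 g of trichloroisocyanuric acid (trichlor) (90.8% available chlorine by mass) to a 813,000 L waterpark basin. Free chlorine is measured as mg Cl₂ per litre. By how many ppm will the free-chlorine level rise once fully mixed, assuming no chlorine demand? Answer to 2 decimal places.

(a) Alkalinity to neutralize: (158 − 135) = 23 mg/L as CaCO₃ × 806,000 L = 18,540 g as CaCO₃.
(a) Equivalents of H⁺ required: 18,540 ÷ 50 g/eq = 370.8 eq = 370.8 mol HCl.
(a) Mass of HCl: 370.8 × 36.5 = 13,530 g.
(a) Mass of 36.5% solution: 13,530 / 0.365 = 37,080 g.
(a) Volume: 37,080 g ÷ 1.14 g/mL = 32,520 mL.

(b) Available chlorine delivered: 2810 g × 0.908 = 2551 g as Cl₂.
(b) Concentration rise: 2551 g / 813,000 L = 3.138 mg/L = 3.14 ppm.

(a) 32.5 L; (b) 3.14 ppm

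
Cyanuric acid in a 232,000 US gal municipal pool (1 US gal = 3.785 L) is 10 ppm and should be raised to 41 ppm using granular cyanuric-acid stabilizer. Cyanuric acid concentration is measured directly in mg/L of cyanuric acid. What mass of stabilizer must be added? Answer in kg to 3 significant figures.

Volume: 232,000 US gal × 3.785 L/gal = 878,120 L.
CYA to add: (41 − 10) = 31 mg/L × 878,120 L = 27,220 g cyanuric acid.

27.2 kg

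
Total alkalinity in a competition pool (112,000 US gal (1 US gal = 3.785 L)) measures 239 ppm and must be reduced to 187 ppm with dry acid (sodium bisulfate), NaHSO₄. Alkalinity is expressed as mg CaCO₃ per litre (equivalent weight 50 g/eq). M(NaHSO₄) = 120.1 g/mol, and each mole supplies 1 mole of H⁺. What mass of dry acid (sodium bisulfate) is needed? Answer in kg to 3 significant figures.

52.9 kg

Volume: 112,000 US gal × 3.785 L/gal = 423,920 L.
Alkalinity to neutralize: (239 − 187) = 52 mg/L as CaCO₃ × 423,920 L = 22,040 g as CaCO₃.
Equivalents of H⁺ required: 22,040 ÷ 50 g/eq = 440.9 eq = 440.9 mol NaHSO₄.
Mass of NaHSO₄: 440.9 × 120.1 = 52,950 g.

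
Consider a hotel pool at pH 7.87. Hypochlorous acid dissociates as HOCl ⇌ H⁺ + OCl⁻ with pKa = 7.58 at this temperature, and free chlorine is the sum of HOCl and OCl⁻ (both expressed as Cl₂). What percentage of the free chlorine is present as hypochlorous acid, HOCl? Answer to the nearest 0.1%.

33.9%

[OCl⁻]/[HOCl] = 10^(pH − pKa) = 10^(7.87 − 7.58) = 10^0.29 = 1.95.
Fraction as HOCl = 1 / (1 + 1.95) = 0.339.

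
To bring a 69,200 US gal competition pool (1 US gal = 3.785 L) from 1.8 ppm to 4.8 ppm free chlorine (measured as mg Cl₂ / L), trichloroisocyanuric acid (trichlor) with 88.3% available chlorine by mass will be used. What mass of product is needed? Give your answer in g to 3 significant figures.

890 g

Volume: 69,200 US gal × 3.785 L/gal = 261,922 L.
Chlorine deficit: 4.8 − 1.8 = 3 ppm = 3 mg/L as Cl₂.
Cl₂ equivalent needed: 3 mg/L × 261,922 L = 785,800 mg = 785.8 g.
Product at 88.3% available chlorine: 785.8 / 0.883 = 889.9 g.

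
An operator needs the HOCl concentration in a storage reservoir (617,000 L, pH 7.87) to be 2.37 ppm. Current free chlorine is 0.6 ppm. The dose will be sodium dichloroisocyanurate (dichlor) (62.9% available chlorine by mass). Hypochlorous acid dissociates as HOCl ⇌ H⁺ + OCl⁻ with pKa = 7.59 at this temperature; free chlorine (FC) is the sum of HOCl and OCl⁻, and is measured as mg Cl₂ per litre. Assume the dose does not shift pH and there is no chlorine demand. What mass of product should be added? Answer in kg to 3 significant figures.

[OCl⁻]/[HOCl] = 10^(pH − pKa) = 10^(7.87 − 7.59) = 1.905; fraction as HOCl = 1/(1 + 1.905) = 0.3442.
Free chlorine required for 2.37 ppm HOCl: 2.37 / 0.3442 = 6.886 ppm.
FC to add: 6.886 − 0.6 = 6.286 mg/L as Cl₂.
Cl₂ equivalent: 6.286 mg/L × 617,000 L = 3878 g.
Product at 62.9% available Cl: 3878 / 0.629 = 6166 g.

6.17 kg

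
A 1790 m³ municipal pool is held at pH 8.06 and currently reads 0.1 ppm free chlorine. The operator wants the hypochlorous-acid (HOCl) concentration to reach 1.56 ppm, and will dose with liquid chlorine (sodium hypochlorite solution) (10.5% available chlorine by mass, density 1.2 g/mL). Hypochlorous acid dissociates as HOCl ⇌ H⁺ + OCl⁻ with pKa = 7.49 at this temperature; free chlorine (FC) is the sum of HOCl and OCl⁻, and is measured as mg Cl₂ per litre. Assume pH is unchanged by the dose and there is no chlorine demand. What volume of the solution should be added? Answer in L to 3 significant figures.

103 L

Volume: 1790 m³ = 1,790,000 L.
[OCl⁻]/[HOCl] = 10^(pH − pKa) = 10^(8.06 − 7.49) = 3.715; fraction as HOCl = 1/(1 + 3.715) = 0.2121.
Free chlorine required for 1.56 ppm HOCl: 1.56 / 0.2121 = 7.356 ppm.
FC to add: 7.356 − 0.1 = 7.256 mg/L as Cl₂.
Cl₂ equivalent: 7.256 mg/L × 1,790,000 L = 12,990 g.
Product at 10.5% available Cl: 12,990 / 0.105 = 123,700 g.
Volume: 123,700 g ÷ 1.2 g/mL = 103,100 mL.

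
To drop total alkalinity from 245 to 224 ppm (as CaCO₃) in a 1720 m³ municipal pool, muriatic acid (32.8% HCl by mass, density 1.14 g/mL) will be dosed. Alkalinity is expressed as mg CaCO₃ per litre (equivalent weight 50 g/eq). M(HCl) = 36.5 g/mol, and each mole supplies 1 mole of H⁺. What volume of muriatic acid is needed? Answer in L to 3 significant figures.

70.5 L

Volume: 1720 m³ = 1,720,000 L.
Alkalinity to neutralize: (245 − 224) = 21 mg/L as CaCO₃ × 1,720,000 L = 36,120 g as CaCO₃.
Equivalents of H⁺ required: 36,120 ÷ 50 g/eq = 722.4 eq = 722.4 mol HCl.
Mass of HCl: 722.4 × 36.5 = 26,370 g.
Mass of 32.8% solution: 26,370 / 0.328 = 80,390 g.
Volume: 80,390 g ÷ 1.14 g/mL = 70,520 mL.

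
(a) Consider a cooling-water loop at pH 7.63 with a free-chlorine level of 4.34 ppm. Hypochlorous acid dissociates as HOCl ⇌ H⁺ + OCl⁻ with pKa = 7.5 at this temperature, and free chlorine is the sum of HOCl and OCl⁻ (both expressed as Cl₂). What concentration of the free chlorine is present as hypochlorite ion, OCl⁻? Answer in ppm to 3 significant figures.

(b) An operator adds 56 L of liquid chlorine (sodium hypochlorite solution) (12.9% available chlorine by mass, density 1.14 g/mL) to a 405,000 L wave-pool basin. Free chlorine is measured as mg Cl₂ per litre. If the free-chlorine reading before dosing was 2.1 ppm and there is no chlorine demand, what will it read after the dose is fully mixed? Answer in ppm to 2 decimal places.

(a) [OCl⁻]/[HOCl] = 10^(pH − pKa) = 10^(7.63 − 7.5) = 10^0.13 = 1.349.
(a) Fraction as HOCl = 1 / (1 + 1.349) = 0.4257.
(a) OCl⁻ = (1 − 0.4257) × 4.34 ppm = 2.492 ppm.

(b) Mass of solution: 56 L × 1000 mL/L × 1.14 g/mL = 63,840 g.
(b) Available chlorine delivered: 63,840 g × 0.129 = 8235 g as Cl₂.
(b) Concentration rise: 8235 g / 405,000 L = 20.33 mg/L = 20.33 ppm.
(b) Final FC: 2.1 + 20.33 = 22.43 ppm.

(a) 2.49 ppm; (b) 22.43 ppm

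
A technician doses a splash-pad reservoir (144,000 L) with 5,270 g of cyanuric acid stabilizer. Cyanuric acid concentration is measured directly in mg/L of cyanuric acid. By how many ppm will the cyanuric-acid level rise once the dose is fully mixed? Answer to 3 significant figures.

Rise: 5,270 g / 144,000 L × 1000 = 36.6 mg/L.

36.6 ppm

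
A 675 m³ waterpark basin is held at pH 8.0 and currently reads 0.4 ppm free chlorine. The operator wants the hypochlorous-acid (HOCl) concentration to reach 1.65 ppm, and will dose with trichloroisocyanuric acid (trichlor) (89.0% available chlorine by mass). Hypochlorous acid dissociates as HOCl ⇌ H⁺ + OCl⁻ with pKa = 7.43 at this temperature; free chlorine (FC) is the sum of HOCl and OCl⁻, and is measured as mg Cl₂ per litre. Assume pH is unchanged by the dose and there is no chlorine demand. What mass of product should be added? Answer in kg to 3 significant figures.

Volume: 675 m³ = 675,000 L.
[OCl⁻]/[HOCl] = 10^(pH − pKa) = 10^(8.0 − 7.43) = 3.715; fraction as HOCl = 1/(1 + 3.715) = 0.2121.
Free chlorine required for 1.65 ppm HOCl: 1.65 / 0.2121 = 7.78 ppm.
FC to add: 7.78 − 0.4 = 7.38 mg/L as Cl₂.
Cl₂ equivalent: 7.38 mg/L × 675,000 L = 4982 g.
Product at 89.0% available Cl: 4982 / 0.89 = 5597 g.

5.60 kg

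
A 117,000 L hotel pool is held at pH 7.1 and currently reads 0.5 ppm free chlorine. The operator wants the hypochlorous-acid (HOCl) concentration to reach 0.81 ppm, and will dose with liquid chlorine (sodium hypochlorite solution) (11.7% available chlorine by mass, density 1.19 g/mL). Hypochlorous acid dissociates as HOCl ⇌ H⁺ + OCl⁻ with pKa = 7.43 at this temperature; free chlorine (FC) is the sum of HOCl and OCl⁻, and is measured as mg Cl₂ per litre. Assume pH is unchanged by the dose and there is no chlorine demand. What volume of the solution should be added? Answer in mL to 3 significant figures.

579 mL

[OCl⁻]/[HOCl] = 10^(pH − pKa) = 10^(7.1 − 7.43) = 0.4677; fraction as HOCl = 1/(1 + 0.4677) = 0.6813.
Free chlorine required for 0.81 ppm HOCl: 0.81 / 0.6813 = 1.189 ppm.
FC to add: 1.189 − 0.5 = 0.6889 mg/L as Cl₂.
Cl₂ equivalent: 0.6889 mg/L × 117,000 L = 80.6 g.
Product at 11.7% available Cl: 80.6 / 0.117 = 688.9 g.
Volume: 688.9 g ÷ 1.19 g/mL = 578.9 mL.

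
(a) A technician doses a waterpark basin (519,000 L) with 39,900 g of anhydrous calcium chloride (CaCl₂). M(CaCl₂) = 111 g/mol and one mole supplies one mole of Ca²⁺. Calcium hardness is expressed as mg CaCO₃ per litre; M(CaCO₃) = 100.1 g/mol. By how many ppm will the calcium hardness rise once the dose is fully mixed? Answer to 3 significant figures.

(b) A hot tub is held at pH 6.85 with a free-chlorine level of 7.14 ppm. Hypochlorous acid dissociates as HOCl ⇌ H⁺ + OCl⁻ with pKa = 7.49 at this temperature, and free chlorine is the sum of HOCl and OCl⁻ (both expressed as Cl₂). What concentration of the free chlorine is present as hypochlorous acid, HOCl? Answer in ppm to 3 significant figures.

(a) Moles of Ca²⁺: 39,900 g ÷ 111 g/mol = 359.5 mol.
(a) As CaCO₃: 359.5 mol × 100.1 g/mol = 35,980 g.
(a) Rise: 35,980 g / 519,000 L × 1000 = 69.33 mg/L.

(b) [OCl⁻]/[HOCl] = 10^(pH − pKa) = 10^(6.85 − 7.49) = 10^-0.64 = 0.2291.
(b) Fraction as HOCl = 1 / (1 + 0.2291) = 0.8136.
(b) HOCl = 0.8136 × 7.14 ppm = 5.809 ppm.

(a) 69.3 ppm; (b) 5.81 ppm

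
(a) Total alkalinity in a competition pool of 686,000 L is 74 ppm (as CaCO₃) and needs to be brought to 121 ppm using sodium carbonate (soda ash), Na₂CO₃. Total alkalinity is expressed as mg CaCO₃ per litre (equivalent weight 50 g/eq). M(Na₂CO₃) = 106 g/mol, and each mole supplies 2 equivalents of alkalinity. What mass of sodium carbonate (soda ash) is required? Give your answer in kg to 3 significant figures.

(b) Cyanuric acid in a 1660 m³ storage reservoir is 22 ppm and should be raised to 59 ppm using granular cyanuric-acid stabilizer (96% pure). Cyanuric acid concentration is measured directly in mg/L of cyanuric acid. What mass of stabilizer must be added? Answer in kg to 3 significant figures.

(a) Alkalinity to add: (121 − 74) = 47 mg/L as CaCO₃ × 686,000 L = 32,240 g as CaCO₃.
(a) Equivalents: 32,240 g ÷ 50 g/eq = 644.8 eq.
(a) Each mole of Na₂CO₃ supplies 2 eq, so 644.8 / 2 = 322.4 mol.
(a) Mass: 322.4 mol × 106 g/mol = 34,180 g.

(b) Volume: 1660 m³ = 1,660,000 L.
(b) CYA to add: (59 − 22) = 37 mg/L × 1,660,000 L = 61,420 g cyanuric acid.
(b) At 96% purity: 61,420 / 0.96 = 63,980 g product.

(a) 34.2 kg; (b) 64.0 kg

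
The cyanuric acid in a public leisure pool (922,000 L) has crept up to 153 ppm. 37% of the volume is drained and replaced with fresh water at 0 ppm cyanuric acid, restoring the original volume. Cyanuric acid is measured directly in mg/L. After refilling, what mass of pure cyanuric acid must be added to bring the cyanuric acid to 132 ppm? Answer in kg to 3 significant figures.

32.8 kg

After draining 37% and refilling: 153 × 0.63 + 0 × 0.37 = 96.39 ppm.
Deficit to target: 132 − 96.39 = 35.61 mg/L.
Mass: 35.61 mg/L × 922,000 L = 32,830 g cyanuric acid.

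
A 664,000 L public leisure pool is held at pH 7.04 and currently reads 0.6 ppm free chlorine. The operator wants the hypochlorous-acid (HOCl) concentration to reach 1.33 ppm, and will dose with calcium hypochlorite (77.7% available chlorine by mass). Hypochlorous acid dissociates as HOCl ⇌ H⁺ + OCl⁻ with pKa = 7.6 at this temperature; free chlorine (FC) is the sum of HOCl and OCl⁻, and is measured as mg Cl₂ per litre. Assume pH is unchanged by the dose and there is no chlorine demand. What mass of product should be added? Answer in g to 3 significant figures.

937 g

[OCl⁻]/[HOCl] = 10^(pH − pKa) = 10^(7.04 − 7.6) = 0.2754; fraction as HOCl = 1/(1 + 0.2754) = 0.7841.
Free chlorine required for 1.33 ppm HOCl: 1.33 / 0.7841 = 1.696 ppm.
FC to add: 1.696 − 0.6 = 1.096 mg/L as Cl₂.
Cl₂ equivalent: 1.096 mg/L × 664,000 L = 728 g.
Product at 77.7% available Cl: 728 / 0.777 = 936.9 g.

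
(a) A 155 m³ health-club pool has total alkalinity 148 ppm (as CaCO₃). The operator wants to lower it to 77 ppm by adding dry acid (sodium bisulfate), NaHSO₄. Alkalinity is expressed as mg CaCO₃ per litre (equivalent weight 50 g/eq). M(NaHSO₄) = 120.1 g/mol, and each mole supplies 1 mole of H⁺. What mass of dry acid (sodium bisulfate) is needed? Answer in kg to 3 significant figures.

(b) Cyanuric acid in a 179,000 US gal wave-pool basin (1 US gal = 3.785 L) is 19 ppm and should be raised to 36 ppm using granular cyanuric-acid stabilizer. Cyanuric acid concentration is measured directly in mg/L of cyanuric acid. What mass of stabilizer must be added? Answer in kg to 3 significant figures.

(a) Volume: 155 m³ = 155,000 L.
(a) Alkalinity to neutralize: (148 − 77) = 71 mg/L as CaCO₃ × 155,000 L = 11,000 g as CaCO₃.
(a) Equivalents of H⁺ required: 11,000 ÷ 50 g/eq = 220.1 eq = 220.1 mol NaHSO₄.
(a) Mass of NaHSO₄: 220.1 × 120.1 = 26,430 g.

(b) Volume: 179,000 US gal × 3.785 L/gal = 677,515 L.
(b) CYA to add: (36 − 19) = 17 mg/L × 677,515 L = 11,520 g cyanuric acid.

(a) 26.4 kg; (b) 11.5 kg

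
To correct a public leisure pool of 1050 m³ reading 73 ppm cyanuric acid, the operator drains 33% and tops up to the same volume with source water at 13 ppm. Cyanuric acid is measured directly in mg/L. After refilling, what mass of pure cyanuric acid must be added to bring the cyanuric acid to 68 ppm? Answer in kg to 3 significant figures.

Volume: 1050 m³ = 1,050,000 L.
After draining 33% and refilling: 73 × 0.67 + 13 × 0.33 = 53.2 ppm.
Deficit to target: 68 − 53.2 = 14.8 mg/L.
Mass: 14.8 mg/L × 1,050,000 L = 15,540 g cyanuric acid.

15.5 kg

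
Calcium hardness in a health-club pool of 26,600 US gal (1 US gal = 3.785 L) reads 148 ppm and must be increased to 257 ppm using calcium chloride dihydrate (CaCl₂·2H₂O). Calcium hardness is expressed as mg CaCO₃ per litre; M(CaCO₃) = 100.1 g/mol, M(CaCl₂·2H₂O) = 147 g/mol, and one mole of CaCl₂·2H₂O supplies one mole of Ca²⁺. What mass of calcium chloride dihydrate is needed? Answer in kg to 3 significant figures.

16.1 kg

Volume: 26,600 US gal × 3.785 L/gal = 100,681 L.
Hardness to add: (257 − 148) = 109 mg/L as CaCO₃ × 100,681 L = 10,970 g as CaCO₃.
Moles of Ca²⁺ (1 mol Ca²⁺ ≡ 1 mol CaCO₃): 10,970 / 100.1 g/mol = 109.6 mol.
Mass of CaCl₂·2H₂O: 109.6 × 147 = 16,120 g.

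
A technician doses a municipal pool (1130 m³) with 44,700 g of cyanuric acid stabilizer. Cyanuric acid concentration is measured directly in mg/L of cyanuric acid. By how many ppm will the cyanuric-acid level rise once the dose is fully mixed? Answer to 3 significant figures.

Volume: 1130 m³ = 1,130,000 L.
Rise: 44,700 g / 1,130,000 L × 1000 = 39.56 mg/L.

39.6 ppm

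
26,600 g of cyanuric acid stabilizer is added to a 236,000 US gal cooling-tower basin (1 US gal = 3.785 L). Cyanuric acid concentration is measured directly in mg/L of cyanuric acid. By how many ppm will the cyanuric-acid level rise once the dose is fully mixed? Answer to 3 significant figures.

Volume: 236,000 US gal × 3.785 L/gal = 893,260 L.
Rise: 26,600 g / 893,260 L × 1000 = 29.78 mg/L.

29.8 ppm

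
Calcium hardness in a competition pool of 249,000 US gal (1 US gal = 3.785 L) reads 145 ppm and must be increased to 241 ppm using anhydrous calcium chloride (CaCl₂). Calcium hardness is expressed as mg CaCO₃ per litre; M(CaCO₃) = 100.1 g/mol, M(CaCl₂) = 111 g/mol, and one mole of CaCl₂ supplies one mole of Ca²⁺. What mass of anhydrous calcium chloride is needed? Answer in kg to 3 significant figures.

100 kg

Volume: 249,000 US gal × 3.785 L/gal = 942,465 L.
Hardness to add: (241 − 145) = 96 mg/L as CaCO₃ × 942,465 L = 90,480 g as CaCO₃.
Moles of Ca²⁺ (1 mol Ca²⁺ ≡ 1 mol CaCO₃): 90,480 / 100.1 g/mol = 903.9 mol.
Mass of CaCl₂: 903.9 × 111 = 100,300 g.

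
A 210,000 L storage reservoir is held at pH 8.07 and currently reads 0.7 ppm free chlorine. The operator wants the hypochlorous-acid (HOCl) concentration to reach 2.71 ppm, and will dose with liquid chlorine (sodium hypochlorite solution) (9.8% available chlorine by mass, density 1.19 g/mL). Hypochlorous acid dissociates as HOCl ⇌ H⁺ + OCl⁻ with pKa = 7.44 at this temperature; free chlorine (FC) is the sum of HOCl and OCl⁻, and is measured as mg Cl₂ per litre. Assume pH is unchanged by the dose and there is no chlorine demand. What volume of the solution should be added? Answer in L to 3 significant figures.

[OCl⁻]/[HOCl] = 10^(pH − pKa) = 10^(8.07 − 7.44) = 4.266; fraction as HOCl = 1/(1 + 4.266) = 0.1899.
Free chlorine required for 2.71 ppm HOCl: 2.71 / 0.1899 = 14.27 ppm.
FC to add: 14.27 − 0.7 = 13.57 mg/L as Cl₂.
Cl₂ equivalent: 13.57 mg/L × 210,000 L = 2850 g.
Product at 9.8% available Cl: 2850 / 0.098 = 29,080 g.
Volume: 29,080 g ÷ 1.19 g/mL = 24,440 mL.

24.4 L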